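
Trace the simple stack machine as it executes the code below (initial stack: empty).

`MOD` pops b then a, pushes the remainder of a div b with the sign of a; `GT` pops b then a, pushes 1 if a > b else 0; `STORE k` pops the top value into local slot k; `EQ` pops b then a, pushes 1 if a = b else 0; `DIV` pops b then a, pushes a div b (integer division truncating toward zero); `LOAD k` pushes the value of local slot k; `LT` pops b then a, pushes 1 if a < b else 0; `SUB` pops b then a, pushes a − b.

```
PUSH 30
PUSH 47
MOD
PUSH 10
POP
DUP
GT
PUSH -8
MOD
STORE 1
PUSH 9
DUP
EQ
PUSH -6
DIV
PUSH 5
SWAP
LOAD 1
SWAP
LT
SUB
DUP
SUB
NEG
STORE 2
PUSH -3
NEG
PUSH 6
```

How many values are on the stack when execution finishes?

PUSH 30 → 30
PUSH 47 → 30 47
MOD     → 30
PUSH 10 → 30 10
POP     → 30
DUP     → 30 30
GT      → 0
PUSH -8 → 0 -8
MOD     → 0
STORE 1 → (empty)
PUSH 9  → 9
DUP     → 9 9
EQ      → 1
PUSH -6 → 1 -6
DIV     → 0
PUSH 5  → 0 5
SWAP    → 5 0
LOAD 1  → 5 0 0
SWAP    → 5 0 0
LT      → 5 0
SUB     → 5
DUP     → 5 5
SUB     → 0
NEG     → 0
STORE 2 → (empty)
PUSH -3 → -3
NEG     → 3
PUSH 6  → 3 6

2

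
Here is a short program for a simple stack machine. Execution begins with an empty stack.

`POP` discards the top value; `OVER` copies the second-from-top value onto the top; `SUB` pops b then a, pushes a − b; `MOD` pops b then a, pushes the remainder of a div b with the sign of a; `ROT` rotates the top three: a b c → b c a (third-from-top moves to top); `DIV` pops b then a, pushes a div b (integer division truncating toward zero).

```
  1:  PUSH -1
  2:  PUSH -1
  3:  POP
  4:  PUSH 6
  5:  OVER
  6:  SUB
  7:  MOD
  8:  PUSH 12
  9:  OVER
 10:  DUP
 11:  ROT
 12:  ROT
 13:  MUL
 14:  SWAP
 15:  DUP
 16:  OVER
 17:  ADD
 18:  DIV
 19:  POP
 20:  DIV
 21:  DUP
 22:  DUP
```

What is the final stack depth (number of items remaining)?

3

PUSH -1 -> [-1]
PUSH -1 -> [-1, -1]
POP     -> [-1]
PUSH 6  -> [-1, 6]
OVER    -> [-1, 6, -1]
SUB     -> [-1, 7]
MOD     -> [-1]
PUSH 12 -> [-1, 12]
OVER    -> [-1, 12, -1]
DUP     -> [-1, 12, -1, -1]
ROT     -> [-1, -1, -1, 12]
ROT     -> [-1, -1, 12, -1]
MUL     -> [-1, -1, -12]
SWAP    -> [-1, -12, -1]
DUP     -> [-1, -12, -1, -1]
OVER    -> [-1, -12, -1, -1, -1]
ADD     -> [-1, -12, -1, -2]
DIV     -> [-1, -12, 0]
POP     -> [-1, -12]
DIV     -> [0]
DUP     -> [0, 0]
DUP     -> [0, 0, 0]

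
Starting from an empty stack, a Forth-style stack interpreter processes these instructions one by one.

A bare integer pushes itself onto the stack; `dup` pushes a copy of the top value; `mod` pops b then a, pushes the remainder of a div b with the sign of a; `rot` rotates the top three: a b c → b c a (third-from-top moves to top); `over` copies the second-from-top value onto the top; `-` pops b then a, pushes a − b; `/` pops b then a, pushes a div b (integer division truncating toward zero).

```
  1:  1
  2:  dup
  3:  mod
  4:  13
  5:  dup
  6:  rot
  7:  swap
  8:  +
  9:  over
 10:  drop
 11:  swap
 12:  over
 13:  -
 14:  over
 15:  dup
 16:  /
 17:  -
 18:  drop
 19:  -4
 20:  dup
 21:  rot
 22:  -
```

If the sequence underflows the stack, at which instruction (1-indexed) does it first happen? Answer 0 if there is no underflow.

1    : [1]
dup  : [1, 1]
mod  : [0]
13   : [0, 13]
dup  : [0, 13, 13]
rot  : [13, 13, 0]
swap : [13, 0, 13]
+    : [13, 13]
over : [13, 13, 13]
drop : [13, 13]
swap : [13, 13]
over : [13, 13, 13]
-    : [13, 0]
over : [13, 0, 13]
dup  : [13, 0, 13, 13]
/    : [13, 0, 1]
-    : [13, -1]
drop : [13]
-4   : [13, -4]
dup  : [13, -4, -4]
rot  : [-4, -4, 13]
-    : [-4, -17]

0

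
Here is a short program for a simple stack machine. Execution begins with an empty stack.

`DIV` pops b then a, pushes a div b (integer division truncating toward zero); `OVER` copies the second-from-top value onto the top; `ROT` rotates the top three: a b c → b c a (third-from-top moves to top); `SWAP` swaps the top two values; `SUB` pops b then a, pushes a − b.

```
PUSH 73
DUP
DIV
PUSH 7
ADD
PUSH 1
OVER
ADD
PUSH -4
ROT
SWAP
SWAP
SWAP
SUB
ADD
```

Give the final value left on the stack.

PUSH 73  73
DUP      73 73
DIV      1
PUSH 7   1 7
ADD      8
PUSH 1   8 1
OVER     8 1 8
ADD      8 9
PUSH -4  8 9 -4
ROT      9 -4 8
SWAP     9 8 -4
SWAP     9 -4 8
SWAP     9 8 -4
SUB      9 12
ADD      21

21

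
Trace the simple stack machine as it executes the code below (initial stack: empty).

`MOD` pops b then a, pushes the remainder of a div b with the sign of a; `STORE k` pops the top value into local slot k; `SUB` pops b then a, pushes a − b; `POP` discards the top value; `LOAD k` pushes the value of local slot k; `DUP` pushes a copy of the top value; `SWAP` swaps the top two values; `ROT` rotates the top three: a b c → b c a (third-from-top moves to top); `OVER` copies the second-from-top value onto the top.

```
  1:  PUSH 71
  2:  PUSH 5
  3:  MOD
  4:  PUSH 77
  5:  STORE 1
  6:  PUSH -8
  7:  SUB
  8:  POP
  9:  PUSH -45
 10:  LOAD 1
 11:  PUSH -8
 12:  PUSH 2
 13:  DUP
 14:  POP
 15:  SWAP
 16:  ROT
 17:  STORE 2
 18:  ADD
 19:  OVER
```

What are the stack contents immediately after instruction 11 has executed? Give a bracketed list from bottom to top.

PUSH 71   71
PUSH 5    71 5
MOD       1
PUSH 77   1 77
STORE 1   1
PUSH -8   1 -8
SUB       9
POP       (empty)
PUSH -45  -45
LOAD 1    -45 77
PUSH -8   -45 77 -8

[-45, 77, -8]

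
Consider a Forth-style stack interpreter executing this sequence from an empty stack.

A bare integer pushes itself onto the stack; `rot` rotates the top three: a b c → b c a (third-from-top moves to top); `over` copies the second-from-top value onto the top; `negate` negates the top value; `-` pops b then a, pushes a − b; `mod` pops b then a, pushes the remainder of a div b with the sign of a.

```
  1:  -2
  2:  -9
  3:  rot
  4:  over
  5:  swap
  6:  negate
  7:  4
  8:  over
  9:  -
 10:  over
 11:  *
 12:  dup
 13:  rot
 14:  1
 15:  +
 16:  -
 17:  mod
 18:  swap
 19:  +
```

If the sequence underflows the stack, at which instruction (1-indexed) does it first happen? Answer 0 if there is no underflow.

3

-2 : [-2]
-9 : [-2, -9]
rot  — needs 3 operands, stack has 2 → underflow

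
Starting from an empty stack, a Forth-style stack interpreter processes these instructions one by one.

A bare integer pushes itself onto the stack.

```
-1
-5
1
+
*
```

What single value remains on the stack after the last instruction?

4

-1  [-1]
-5  [-1, -5]
1   [-1, -5, 1]
+   [-1, -4]
*   [4]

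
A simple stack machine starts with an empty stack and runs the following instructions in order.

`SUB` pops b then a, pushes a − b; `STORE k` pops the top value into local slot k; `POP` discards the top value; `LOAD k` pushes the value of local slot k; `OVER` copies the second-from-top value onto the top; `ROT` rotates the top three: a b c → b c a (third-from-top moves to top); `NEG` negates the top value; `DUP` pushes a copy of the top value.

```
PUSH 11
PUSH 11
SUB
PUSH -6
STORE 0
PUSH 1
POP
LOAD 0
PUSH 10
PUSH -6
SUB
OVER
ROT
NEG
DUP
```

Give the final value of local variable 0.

-6

PUSH 11 : 11
PUSH 11 : 11 11
SUB     : 0
PUSH -6 : 0 -6
STORE 0 : 0
PUSH 1  : 0 1
POP     : 0
LOAD 0  : 0 -6
PUSH 10 : 0 -6 10
PUSH -6 : 0 -6 10 -6
SUB     : 0 -6 16
OVER    : 0 -6 16 -6
ROT     : 0 16 -6 -6
NEG     : 0 16 -6 6
DUP     : 0 16 -6 6 6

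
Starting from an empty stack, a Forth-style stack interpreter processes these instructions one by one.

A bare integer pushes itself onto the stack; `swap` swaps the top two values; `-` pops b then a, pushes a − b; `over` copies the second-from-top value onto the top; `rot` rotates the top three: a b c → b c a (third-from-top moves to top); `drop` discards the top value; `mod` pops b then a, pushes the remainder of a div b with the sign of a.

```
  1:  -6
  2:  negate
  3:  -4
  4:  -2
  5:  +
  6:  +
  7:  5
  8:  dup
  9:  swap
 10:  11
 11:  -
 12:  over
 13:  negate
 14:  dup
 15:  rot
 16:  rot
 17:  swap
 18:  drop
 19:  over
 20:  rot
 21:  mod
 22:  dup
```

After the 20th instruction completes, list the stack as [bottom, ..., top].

[0, 5, -5, -5, -5]

-6      [-6]
negate  [6]
-4      [6, -4]
-2      [6, -4, -2]
+       [6, -6]
+       [0]
5       [0, 5]
dup     [0, 5, 5]
swap    [0, 5, 5]
11      [0, 5, 5, 11]
-       [0, 5, -6]
over    [0, 5, -6, 5]
negate  [0, 5, -6, -5]
dup     [0, 5, -6, -5, -5]
rot     [0, 5, -5, -5, -6]
rot     [0, 5, -5, -6, -5]
swap    [0, 5, -5, -5, -6]
drop    [0, 5, -5, -5]
over    [0, 5, -5, -5, -5]
rot     [0, 5, -5, -5, -5]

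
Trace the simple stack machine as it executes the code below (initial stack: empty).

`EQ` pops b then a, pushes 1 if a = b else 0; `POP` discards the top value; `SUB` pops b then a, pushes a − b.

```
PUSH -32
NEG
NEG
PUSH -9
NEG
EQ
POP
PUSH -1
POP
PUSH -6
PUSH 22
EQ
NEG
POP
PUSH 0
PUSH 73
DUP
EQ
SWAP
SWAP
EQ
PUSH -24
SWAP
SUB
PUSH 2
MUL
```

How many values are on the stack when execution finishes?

PUSH -32 -> [-32]
NEG      -> [32]
NEG      -> [-32]
PUSH -9  -> [-32, -9]
NEG      -> [-32, 9]
EQ       -> [0]
POP      -> []
PUSH -1  -> [-1]
POP      -> []
PUSH -6  -> [-6]
PUSH 22  -> [-6, 22]
EQ       -> [0]
NEG      -> [0]
POP      -> []
PUSH 0   -> [0]
PUSH 73  -> [0, 73]
DUP      -> [0, 73, 73]
EQ       -> [0, 1]
SWAP     -> [1, 0]
SWAP     -> [0, 1]
EQ       -> [0]
PUSH -24 -> [0, -24]
SWAP     -> [-24, 0]
SUB      -> [-24]
PUSH 2   -> [-24, 2]
MUL      -> [-48]

1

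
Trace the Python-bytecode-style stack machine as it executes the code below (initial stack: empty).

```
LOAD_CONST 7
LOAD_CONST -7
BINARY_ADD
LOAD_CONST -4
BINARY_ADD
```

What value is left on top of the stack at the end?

-4

LOAD_CONST 7  -> [7]
LOAD_CONST -7 -> [7, -7]
BINARY_ADD    -> [0]
LOAD_CONST -4 -> [0, -4]
BINARY_ADD    -> [-4]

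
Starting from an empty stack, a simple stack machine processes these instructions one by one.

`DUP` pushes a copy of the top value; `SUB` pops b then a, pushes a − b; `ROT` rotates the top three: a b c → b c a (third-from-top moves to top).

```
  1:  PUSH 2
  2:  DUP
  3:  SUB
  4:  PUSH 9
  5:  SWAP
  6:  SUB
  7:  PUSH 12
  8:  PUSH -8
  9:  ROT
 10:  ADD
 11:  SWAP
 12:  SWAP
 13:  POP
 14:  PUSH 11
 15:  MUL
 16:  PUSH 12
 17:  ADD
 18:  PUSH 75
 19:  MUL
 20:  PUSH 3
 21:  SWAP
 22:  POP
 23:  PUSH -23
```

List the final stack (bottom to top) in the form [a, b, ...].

PUSH 2   : 2
DUP      : 2 2
SUB      : 0
PUSH 9   : 0 9
SWAP     : 9 0
SUB      : 9
PUSH 12  : 9 12
PUSH -8  : 9 12 -8
ROT      : 12 -8 9
ADD      : 12 1
SWAP     : 1 12
SWAP     : 12 1
POP      : 12
PUSH 11  : 12 11
MUL      : 132
PUSH 12  : 132 12
ADD      : 144
PUSH 75  : 144 75
MUL      : 10800
PUSH 3   : 10800 3
SWAP     : 3 10800
POP      : 3
PUSH -23 : 3 -23

[3, -23]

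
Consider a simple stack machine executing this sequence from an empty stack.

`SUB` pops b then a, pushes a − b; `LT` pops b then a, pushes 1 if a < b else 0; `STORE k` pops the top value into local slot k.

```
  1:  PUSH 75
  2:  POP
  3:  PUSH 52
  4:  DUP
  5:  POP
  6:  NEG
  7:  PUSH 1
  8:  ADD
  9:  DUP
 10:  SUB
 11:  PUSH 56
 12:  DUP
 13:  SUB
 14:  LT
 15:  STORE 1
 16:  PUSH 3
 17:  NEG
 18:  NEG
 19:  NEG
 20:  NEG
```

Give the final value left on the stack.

PUSH 75  [75]
POP      []
PUSH 52  [52]
DUP      [52, 52]
POP      [52]
NEG      [-52]
PUSH 1   [-52, 1]
ADD      [-51]
DUP      [-51, -51]
SUB      [0]
PUSH 56  [0, 56]
DUP      [0, 56, 56]
SUB      [0, 0]
LT       [0]
STORE 1  []
PUSH 3   [3]
NEG      [-3]
NEG      [3]
NEG      [-3]
NEG      [3]

3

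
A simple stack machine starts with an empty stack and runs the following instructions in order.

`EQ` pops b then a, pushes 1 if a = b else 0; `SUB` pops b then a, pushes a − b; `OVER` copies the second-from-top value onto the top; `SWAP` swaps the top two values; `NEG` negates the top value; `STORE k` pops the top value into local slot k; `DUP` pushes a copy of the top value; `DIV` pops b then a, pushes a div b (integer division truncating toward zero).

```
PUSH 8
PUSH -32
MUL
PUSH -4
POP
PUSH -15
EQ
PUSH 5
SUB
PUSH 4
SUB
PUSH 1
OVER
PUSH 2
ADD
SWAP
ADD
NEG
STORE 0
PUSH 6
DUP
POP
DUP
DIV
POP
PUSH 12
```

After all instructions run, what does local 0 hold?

PUSH 8    8
PUSH -32  8 -32
MUL       -256
PUSH -4   -256 -4
POP       -256
PUSH -15  -256 -15
EQ        0
PUSH 5    0 5
SUB       -5
PUSH 4    -5 4
SUB       -9
PUSH 1    -9 1
OVER      -9 1 -9
PUSH 2    -9 1 -9 2
ADD       -9 1 -7
SWAP      -9 -7 1
ADD       -9 -6
NEG       -9 6
STORE 0   -9
PUSH 6    -9 6
DUP       -9 6 6
POP       -9 6
DUP       -9 6 6
DIV       -9 1
POP       -9
PUSH 12   -9 12

6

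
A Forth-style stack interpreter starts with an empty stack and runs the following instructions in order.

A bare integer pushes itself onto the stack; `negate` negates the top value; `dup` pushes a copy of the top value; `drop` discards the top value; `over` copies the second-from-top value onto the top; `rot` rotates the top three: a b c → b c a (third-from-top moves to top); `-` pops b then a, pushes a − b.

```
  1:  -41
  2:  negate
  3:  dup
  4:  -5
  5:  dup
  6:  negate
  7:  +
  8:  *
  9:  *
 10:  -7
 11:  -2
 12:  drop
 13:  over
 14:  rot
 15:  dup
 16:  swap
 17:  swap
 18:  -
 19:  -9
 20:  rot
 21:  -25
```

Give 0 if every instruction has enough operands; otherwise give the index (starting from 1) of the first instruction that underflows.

-41    → -41
negate → 41
dup    → 41 41
-5     → 41 41 -5
dup    → 41 41 -5 -5
negate → 41 41 -5 5
+      → 41 41 0
*      → 41 0
*      → 0
-7     → 0 -7
-2     → 0 -7 -2
drop   → 0 -7
over   → 0 -7 0
rot    → -7 0 0
dup    → -7 0 0 0
swap   → -7 0 0 0
swap   → -7 0 0 0
-      → -7 0 0
-9     → -7 0 0 -9
rot    → -7 0 -9 0
-25    → -7 0 -9 0 -25

0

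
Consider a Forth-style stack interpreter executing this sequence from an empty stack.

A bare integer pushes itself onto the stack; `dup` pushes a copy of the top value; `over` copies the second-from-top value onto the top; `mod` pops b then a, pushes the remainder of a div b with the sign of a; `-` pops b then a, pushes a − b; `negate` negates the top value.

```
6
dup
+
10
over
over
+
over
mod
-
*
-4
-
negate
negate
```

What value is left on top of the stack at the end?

6      → 6
dup    → 6 6
+      → 12
10     → 12 10
over   → 12 10 12
over   → 12 10 12 10
+      → 12 10 22
over   → 12 10 22 10
mod    → 12 10 2
-      → 12 8
*      → 96
-4     → 96 -4
-      → 100
negate → -100
negate → 100

100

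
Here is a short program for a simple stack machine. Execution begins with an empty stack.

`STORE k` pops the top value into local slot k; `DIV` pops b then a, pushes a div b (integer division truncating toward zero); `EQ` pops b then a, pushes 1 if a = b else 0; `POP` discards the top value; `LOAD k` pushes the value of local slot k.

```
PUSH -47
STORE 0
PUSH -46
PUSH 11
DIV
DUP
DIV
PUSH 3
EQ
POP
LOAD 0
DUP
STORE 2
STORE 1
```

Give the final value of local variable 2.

PUSH -47 -> -47
STORE 0  -> (empty)
PUSH -46 -> -46
PUSH 11  -> -46 11
DIV      -> -4
DUP      -> -4 -4
DIV      -> 1
PUSH 3   -> 1 3
EQ       -> 0
POP      -> (empty)
LOAD 0   -> -47
DUP      -> -47 -47
STORE 2  -> -47
STORE 1  -> (empty)

-47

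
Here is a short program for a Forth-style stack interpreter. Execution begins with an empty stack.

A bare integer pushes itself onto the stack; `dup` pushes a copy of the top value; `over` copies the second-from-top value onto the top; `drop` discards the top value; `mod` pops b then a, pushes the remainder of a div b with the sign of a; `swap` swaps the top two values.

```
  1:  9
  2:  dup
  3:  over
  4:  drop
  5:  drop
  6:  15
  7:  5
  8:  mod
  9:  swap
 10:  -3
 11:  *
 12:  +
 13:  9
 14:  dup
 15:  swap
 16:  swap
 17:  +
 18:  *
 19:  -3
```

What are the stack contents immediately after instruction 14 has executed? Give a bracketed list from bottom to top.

[-27, 9, 9]

9    → 9
dup  → 9 9
over → 9 9 9
drop → 9 9
drop → 9
15   → 9 15
5    → 9 15 5
mod  → 9 0
swap → 0 9
-3   → 0 9 -3
*    → 0 -27
+    → -27
9    → -27 9
dup  → -27 9 9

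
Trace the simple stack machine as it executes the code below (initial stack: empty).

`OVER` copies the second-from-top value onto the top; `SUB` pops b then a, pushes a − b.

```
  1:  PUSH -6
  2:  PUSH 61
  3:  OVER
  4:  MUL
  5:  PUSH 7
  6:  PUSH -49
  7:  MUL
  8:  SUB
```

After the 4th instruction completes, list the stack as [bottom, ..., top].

[-6, -366]

PUSH -6 -> [-6]
PUSH 61 -> [-6, 61]
OVER    -> [-6, 61, -6]
MUL     -> [-6, -366]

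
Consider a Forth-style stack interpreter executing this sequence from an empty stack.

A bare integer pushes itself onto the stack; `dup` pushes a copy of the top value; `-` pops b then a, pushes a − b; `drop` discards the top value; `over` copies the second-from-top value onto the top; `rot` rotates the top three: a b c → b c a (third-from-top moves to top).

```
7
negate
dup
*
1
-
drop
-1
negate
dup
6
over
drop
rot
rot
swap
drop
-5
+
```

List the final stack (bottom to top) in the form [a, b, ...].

[6, -4]

7      -> [7]
negate -> [-7]
dup    -> [-7, -7]
*      -> [49]
1      -> [49, 1]
-      -> [48]
drop   -> []
-1     -> [-1]
negate -> [1]
dup    -> [1, 1]
6      -> [1, 1, 6]
over   -> [1, 1, 6, 1]
drop   -> [1, 1, 6]
rot    -> [1, 6, 1]
rot    -> [6, 1, 1]
swap   -> [6, 1, 1]
drop   -> [6, 1]
-5     -> [6, 1, -5]
+      -> [6, -4]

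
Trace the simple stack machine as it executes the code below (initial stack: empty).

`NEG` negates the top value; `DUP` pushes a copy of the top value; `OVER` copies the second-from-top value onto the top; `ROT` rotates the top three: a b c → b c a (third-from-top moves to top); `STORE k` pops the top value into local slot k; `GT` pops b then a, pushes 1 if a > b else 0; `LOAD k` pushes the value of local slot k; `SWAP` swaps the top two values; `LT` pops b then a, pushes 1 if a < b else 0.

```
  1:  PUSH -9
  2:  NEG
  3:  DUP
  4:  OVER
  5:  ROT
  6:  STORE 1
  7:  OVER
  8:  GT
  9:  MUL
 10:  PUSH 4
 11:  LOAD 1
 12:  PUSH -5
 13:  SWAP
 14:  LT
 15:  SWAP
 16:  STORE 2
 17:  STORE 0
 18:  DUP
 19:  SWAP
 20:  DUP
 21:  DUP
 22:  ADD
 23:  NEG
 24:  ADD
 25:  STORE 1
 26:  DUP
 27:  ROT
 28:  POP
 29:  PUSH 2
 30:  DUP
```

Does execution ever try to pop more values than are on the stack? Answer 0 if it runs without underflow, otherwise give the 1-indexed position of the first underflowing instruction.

27

PUSH -9  -9
NEG      9
DUP      9 9
OVER     9 9 9
ROT      9 9 9
STORE 1  9 9
OVER     9 9 9
GT       9 0
MUL      0
PUSH 4   0 4
LOAD 1   0 4 9
PUSH -5  0 4 9 -5
SWAP     0 4 -5 9
LT       0 4 1
SWAP     0 1 4
STORE 2  0 1
STORE 0  0
DUP      0 0
SWAP     0 0
DUP      0 0 0
DUP      0 0 0 0
ADD      0 0 0
NEG      0 0 0
ADD      0 0
STORE 1  0
DUP      0 0
ROT  — needs 3 operands, stack has 2 → underflow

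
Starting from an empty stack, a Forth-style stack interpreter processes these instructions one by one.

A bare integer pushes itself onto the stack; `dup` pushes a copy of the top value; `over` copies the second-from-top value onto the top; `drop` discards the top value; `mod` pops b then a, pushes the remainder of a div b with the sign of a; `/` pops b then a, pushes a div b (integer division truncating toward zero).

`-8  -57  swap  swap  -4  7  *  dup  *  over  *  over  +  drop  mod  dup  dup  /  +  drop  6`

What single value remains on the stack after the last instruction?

-8   → -8
-57  → -8 -57
swap → -57 -8
swap → -8 -57
-4   → -8 -57 -4
7    → -8 -57 -4 7
*    → -8 -57 -28
dup  → -8 -57 -28 -28
*    → -8 -57 784
over → -8 -57 784 -57
*    → -8 -57 -44688
over → -8 -57 -44688 -57
+    → -8 -57 -44745
drop → -8 -57
mod  → -8
dup  → -8 -8
dup  → -8 -8 -8
/    → -8 1
+    → -7
drop → (empty)
6    → 6

6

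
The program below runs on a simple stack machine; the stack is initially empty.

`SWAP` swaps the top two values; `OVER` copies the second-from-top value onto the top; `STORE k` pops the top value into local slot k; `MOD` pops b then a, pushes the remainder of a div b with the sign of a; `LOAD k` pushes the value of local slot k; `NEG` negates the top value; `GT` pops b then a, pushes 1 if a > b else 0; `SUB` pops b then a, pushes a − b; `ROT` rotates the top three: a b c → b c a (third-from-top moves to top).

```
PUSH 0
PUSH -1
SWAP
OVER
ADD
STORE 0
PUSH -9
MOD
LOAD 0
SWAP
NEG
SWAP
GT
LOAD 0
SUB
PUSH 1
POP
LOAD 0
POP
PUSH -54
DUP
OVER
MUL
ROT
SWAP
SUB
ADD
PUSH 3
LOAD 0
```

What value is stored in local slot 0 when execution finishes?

-1

PUSH 0    0
PUSH -1   0 -1
SWAP      -1 0
OVER      -1 0 -1
ADD       -1 -1
STORE 0   -1
PUSH -9   -1 -9
MOD       -1
LOAD 0    -1 -1
SWAP      -1 -1
NEG       -1 1
SWAP      1 -1
GT        1
LOAD 0    1 -1
SUB       2
PUSH 1    2 1
POP       2
LOAD 0    2 -1
POP       2
PUSH -54  2 -54
DUP       2 -54 -54
OVER      2 -54 -54 -54
MUL       2 -54 2916
ROT       -54 2916 2
SWAP      -54 2 2916
SUB       -54 -2914
ADD       -2968
PUSH 3    -2968 3
LOAD 0    -2968 3 -1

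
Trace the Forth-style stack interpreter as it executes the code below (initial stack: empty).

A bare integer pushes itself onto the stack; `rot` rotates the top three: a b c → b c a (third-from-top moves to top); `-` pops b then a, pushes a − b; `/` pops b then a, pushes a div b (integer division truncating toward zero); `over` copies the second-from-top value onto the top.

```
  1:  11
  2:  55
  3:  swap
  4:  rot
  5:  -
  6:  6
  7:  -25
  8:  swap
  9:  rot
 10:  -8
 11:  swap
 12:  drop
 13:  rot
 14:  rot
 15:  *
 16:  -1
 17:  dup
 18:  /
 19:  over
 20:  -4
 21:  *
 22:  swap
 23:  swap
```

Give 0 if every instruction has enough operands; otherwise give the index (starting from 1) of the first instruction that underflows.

11    [11]
55    [11, 55]
swap  [55, 11]
rot  — needs 3 operands, stack has 2 → underflow

4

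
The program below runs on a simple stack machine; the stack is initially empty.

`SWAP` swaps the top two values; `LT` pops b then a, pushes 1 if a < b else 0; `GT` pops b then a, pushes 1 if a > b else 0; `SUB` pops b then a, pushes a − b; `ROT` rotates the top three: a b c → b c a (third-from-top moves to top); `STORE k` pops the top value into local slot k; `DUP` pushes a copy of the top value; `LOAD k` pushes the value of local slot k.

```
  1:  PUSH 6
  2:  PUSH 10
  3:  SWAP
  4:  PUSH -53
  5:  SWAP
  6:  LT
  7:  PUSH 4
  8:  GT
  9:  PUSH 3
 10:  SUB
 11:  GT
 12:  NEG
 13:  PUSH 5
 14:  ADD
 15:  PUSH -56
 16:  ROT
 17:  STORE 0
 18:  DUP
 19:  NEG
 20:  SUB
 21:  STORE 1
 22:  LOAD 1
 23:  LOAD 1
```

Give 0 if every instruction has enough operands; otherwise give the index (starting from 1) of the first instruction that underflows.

16

PUSH 6   : 6
PUSH 10  : 6 10
SWAP     : 10 6
PUSH -53 : 10 6 -53
SWAP     : 10 -53 6
LT       : 10 1
PUSH 4   : 10 1 4
GT       : 10 0
PUSH 3   : 10 0 3
SUB      : 10 -3
GT       : 1
NEG      : -1
PUSH 5   : -1 5
ADD      : 4
PUSH -56 : 4 -56
ROT  — needs 3 operands, stack has 2 → underflow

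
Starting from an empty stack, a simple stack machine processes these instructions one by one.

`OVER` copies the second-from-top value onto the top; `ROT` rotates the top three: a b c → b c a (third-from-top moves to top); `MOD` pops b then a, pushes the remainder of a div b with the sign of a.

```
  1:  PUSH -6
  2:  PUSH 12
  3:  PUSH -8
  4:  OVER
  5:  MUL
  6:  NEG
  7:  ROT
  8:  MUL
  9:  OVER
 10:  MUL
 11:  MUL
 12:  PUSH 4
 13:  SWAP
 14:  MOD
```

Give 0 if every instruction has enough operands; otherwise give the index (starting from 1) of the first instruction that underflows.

0

PUSH -6  -6
PUSH 12  -6 12
PUSH -8  -6 12 -8
OVER     -6 12 -8 12
MUL      -6 12 -96
NEG      -6 12 96
ROT      12 96 -6
MUL      12 -576
OVER     12 -576 12
MUL      12 -6912
MUL      -82944
PUSH 4   -82944 4
SWAP     4 -82944
MOD      4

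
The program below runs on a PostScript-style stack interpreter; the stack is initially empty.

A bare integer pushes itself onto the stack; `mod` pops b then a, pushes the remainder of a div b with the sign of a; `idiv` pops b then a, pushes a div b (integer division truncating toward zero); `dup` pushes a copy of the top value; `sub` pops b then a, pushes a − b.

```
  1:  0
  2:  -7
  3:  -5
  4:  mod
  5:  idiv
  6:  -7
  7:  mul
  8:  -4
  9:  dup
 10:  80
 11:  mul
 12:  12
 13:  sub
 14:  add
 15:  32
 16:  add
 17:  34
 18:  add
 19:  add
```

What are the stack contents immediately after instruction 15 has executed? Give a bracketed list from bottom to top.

0     0
-7    0 -7
-5    0 -7 -5
mod   0 -2
idiv  0
-7    0 -7
mul   0
-4    0 -4
dup   0 -4 -4
80    0 -4 -4 80
mul   0 -4 -320
12    0 -4 -320 12
sub   0 -4 -332
add   0 -336
32    0 -336 32

[0, -336, 32]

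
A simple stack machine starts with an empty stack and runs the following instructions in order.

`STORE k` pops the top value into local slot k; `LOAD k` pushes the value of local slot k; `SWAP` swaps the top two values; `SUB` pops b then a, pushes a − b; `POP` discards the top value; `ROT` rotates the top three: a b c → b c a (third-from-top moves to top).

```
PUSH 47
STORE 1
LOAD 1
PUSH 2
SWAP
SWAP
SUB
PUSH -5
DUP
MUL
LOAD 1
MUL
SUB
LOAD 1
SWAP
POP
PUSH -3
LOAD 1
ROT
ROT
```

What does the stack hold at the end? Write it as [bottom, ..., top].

[47, 47, -3]

PUSH 47 -> 47
STORE 1 -> (empty)
LOAD 1  -> 47
PUSH 2  -> 47 2
SWAP    -> 2 47
SWAP    -> 47 2
SUB     -> 45
PUSH -5 -> 45 -5
DUP     -> 45 -5 -5
MUL     -> 45 25
LOAD 1  -> 45 25 47
MUL     -> 45 1175
SUB     -> -1130
LOAD 1  -> -1130 47
SWAP    -> 47 -1130
POP     -> 47
PUSH -3 -> 47 -3
LOAD 1  -> 47 -3 47
ROT     -> -3 47 47
ROT     -> 47 47 -3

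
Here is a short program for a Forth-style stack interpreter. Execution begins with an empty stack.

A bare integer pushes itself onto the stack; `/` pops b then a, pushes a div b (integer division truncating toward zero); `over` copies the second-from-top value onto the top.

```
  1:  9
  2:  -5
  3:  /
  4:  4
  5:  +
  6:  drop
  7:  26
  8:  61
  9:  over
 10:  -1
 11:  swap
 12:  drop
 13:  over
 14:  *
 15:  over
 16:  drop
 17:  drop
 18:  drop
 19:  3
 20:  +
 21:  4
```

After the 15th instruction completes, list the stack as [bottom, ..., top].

9    -> 9
-5   -> 9 -5
/    -> -1
4    -> -1 4
+    -> 3
drop -> (empty)
26   -> 26
61   -> 26 61
over -> 26 61 26
-1   -> 26 61 26 -1
swap -> 26 61 -1 26
drop -> 26 61 -1
over -> 26 61 -1 61
*    -> 26 61 -61
over -> 26 61 -61 61

[26, 61, -61, 61]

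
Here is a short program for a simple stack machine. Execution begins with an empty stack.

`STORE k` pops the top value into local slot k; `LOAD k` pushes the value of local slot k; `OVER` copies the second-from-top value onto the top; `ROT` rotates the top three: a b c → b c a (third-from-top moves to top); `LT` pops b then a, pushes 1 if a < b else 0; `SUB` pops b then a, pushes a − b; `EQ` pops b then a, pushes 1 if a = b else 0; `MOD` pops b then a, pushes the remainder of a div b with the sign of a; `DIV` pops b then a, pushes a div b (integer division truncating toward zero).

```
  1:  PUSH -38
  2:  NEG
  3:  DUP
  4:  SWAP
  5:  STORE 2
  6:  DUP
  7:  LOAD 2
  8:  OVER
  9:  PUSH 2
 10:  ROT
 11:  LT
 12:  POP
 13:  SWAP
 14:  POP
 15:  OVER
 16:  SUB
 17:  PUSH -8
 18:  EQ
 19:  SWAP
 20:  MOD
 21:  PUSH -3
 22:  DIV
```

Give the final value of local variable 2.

38

PUSH -38 : -38
NEG      : 38
DUP      : 38 38
SWAP     : 38 38
STORE 2  : 38
DUP      : 38 38
LOAD 2   : 38 38 38
OVER     : 38 38 38 38
PUSH 2   : 38 38 38 38 2
ROT      : 38 38 38 2 38
LT       : 38 38 38 1
POP      : 38 38 38
SWAP     : 38 38 38
POP      : 38 38
OVER     : 38 38 38
SUB      : 38 0
PUSH -8  : 38 0 -8
EQ       : 38 0
SWAP     : 0 38
MOD      : 0
PUSH -3  : 0 -3
DIV      : 0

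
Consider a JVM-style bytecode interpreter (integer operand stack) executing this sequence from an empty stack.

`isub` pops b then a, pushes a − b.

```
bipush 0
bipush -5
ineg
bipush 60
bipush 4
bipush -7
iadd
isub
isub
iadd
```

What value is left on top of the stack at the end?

-58

bipush 0   0
bipush -5  0 -5
ineg       0 5
bipush 60  0 5 60
bipush 4   0 5 60 4
bipush -7  0 5 60 4 -7
iadd       0 5 60 -3
isub       0 5 63
isub       0 -58
iadd       -58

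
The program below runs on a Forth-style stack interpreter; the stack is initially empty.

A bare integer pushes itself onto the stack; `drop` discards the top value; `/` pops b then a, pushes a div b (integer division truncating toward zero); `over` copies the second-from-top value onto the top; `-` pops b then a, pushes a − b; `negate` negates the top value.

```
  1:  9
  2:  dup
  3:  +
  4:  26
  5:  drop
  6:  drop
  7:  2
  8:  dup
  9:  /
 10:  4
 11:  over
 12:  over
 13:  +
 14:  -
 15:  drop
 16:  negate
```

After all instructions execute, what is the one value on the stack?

-1

9      -> 9
dup    -> 9 9
+      -> 18
26     -> 18 26
drop   -> 18
drop   -> (empty)
2      -> 2
dup    -> 2 2
/      -> 1
4      -> 1 4
over   -> 1 4 1
over   -> 1 4 1 4
+      -> 1 4 5
-      -> 1 -1
drop   -> 1
negate -> -1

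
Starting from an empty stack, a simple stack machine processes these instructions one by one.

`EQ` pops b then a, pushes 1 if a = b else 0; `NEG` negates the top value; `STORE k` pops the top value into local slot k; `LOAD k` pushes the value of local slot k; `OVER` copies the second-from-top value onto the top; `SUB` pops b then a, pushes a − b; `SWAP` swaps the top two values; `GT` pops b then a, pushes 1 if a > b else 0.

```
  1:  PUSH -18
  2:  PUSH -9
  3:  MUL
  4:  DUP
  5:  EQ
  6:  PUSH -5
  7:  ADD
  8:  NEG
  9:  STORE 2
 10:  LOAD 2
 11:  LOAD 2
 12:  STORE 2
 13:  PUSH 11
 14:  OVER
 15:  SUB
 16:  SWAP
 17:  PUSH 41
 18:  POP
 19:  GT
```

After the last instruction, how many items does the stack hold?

1

PUSH -18 : -18
PUSH -9  : -18 -9
MUL      : 162
DUP      : 162 162
EQ       : 1
PUSH -5  : 1 -5
ADD      : -4
NEG      : 4
STORE 2  : (empty)
LOAD 2   : 4
LOAD 2   : 4 4
STORE 2  : 4
PUSH 11  : 4 11
OVER     : 4 11 4
SUB      : 4 7
SWAP     : 7 4
PUSH 41  : 7 4 41
POP      : 7 4
GT       : 1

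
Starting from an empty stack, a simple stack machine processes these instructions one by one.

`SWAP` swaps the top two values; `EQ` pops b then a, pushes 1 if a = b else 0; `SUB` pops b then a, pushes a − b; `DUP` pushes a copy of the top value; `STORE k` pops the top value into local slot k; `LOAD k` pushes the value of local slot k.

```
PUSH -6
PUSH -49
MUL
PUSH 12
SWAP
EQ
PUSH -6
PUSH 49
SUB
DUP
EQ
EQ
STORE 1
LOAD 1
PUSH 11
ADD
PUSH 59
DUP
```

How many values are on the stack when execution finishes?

3

PUSH -6   -6
PUSH -49  -6 -49
MUL       294
PUSH 12   294 12
SWAP      12 294
EQ        0
PUSH -6   0 -6
PUSH 49   0 -6 49
SUB       0 -55
DUP       0 -55 -55
EQ        0 1
EQ        0
STORE 1   (empty)
LOAD 1    0
PUSH 11   0 11
ADD       11
PUSH 59   11 59
DUP       11 59 59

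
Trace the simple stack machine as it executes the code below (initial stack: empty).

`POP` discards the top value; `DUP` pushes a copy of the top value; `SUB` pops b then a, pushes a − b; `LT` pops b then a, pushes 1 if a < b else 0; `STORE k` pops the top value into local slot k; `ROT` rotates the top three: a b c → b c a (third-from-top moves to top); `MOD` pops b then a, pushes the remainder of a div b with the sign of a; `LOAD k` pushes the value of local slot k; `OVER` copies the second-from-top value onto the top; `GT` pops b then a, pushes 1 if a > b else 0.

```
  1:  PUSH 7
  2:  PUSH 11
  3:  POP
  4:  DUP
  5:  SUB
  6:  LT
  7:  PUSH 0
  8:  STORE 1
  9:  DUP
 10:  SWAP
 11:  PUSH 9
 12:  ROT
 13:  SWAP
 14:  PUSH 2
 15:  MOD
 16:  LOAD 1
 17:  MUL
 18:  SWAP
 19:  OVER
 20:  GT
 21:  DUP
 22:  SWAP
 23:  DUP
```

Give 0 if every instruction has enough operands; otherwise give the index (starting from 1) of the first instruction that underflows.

PUSH 7  -> 7
PUSH 11 -> 7 11
POP     -> 7
DUP     -> 7 7
SUB     -> 0
LT  — needs 2 operands, stack has 1 → underflow

6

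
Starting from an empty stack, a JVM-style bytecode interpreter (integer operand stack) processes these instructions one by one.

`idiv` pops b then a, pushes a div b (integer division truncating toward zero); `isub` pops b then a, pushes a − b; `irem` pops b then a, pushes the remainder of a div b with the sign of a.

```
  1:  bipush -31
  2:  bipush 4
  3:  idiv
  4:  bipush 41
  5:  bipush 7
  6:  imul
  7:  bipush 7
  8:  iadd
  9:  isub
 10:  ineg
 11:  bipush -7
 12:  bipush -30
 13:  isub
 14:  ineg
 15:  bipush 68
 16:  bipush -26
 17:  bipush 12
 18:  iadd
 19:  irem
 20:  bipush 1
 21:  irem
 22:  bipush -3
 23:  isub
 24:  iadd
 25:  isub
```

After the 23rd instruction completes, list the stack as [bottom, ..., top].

bipush -31 -> -31
bipush 4   -> -31 4
idiv       -> -7
bipush 41  -> -7 41
bipush 7   -> -7 41 7
imul       -> -7 287
bipush 7   -> -7 287 7
iadd       -> -7 294
isub       -> -301
ineg       -> 301
bipush -7  -> 301 -7
bipush -30 -> 301 -7 -30
isub       -> 301 23
ineg       -> 301 -23
bipush 68  -> 301 -23 68
bipush -26 -> 301 -23 68 -26
bipush 12  -> 301 -23 68 -26 12
iadd       -> 301 -23 68 -14
irem       -> 301 -23 12
bipush 1   -> 301 -23 12 1
irem       -> 301 -23 0
bipush -3  -> 301 -23 0 -3
isub       -> 301 -23 3

[301, -23, 3]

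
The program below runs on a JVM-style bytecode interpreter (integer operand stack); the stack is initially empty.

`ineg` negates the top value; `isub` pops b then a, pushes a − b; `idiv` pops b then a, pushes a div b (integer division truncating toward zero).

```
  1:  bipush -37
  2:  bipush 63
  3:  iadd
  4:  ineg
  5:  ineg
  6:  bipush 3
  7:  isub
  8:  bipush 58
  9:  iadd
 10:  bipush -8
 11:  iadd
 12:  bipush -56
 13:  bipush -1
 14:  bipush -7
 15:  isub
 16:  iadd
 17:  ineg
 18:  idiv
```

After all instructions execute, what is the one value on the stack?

bipush -37 → -37
bipush 63  → -37 63
iadd       → 26
ineg       → -26
ineg       → 26
bipush 3   → 26 3
isub       → 23
bipush 58  → 23 58
iadd       → 81
bipush -8  → 81 -8
iadd       → 73
bipush -56 → 73 -56
bipush -1  → 73 -56 -1
bipush -7  → 73 -56 -1 -7
isub       → 73 -56 6
iadd       → 73 -50
ineg       → 73 50
idiv       → 1

1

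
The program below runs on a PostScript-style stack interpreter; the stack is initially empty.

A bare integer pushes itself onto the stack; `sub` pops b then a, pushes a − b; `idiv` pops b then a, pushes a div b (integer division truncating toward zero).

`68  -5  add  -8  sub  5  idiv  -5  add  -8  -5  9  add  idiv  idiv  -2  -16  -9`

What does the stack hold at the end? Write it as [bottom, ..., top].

[-4, -2, -16, -9]

68   : [68]
-5   : [68, -5]
add  : [63]
-8   : [63, -8]
sub  : [71]
5    : [71, 5]
idiv : [14]
-5   : [14, -5]
add  : [9]
-8   : [9, -8]
-5   : [9, -8, -5]
9    : [9, -8, -5, 9]
add  : [9, -8, 4]
idiv : [9, -2]
idiv : [-4]
-2   : [-4, -2]
-16  : [-4, -2, -16]
-9   : [-4, -2, -16, -9]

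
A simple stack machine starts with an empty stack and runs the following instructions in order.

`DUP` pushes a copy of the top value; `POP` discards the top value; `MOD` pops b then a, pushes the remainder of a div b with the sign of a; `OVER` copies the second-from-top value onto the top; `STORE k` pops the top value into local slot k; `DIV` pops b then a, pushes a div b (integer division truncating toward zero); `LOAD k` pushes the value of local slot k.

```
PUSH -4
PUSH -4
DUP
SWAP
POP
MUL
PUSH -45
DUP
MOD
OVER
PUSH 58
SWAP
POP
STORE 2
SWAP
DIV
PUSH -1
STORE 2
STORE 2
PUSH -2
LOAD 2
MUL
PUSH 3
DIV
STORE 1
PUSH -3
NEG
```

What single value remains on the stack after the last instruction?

3

PUSH -4  → -4
PUSH -4  → -4 -4
DUP      → -4 -4 -4
SWAP     → -4 -4 -4
POP      → -4 -4
MUL      → 16
PUSH -45 → 16 -45
DUP      → 16 -45 -45
MOD      → 16 0
OVER     → 16 0 16
PUSH 58  → 16 0 16 58
SWAP     → 16 0 58 16
POP      → 16 0 58
STORE 2  → 16 0
SWAP     → 0 16
DIV      → 0
PUSH -1  → 0 -1
STORE 2  → 0
STORE 2  → (empty)
PUSH -2  → -2
LOAD 2   → -2 0
MUL      → 0
PUSH 3   → 0 3
DIV      → 0
STORE 1  → (empty)
PUSH -3  → -3
NEG      → 3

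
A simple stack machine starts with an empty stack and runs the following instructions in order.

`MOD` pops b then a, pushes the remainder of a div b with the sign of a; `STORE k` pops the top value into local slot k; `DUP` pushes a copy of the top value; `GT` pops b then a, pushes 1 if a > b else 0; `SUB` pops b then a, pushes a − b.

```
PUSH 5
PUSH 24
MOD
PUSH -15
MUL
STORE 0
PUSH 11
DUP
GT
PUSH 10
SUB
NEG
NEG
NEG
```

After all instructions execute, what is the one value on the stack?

PUSH 5   -> 5
PUSH 24  -> 5 24
MOD      -> 5
PUSH -15 -> 5 -15
MUL      -> -75
STORE 0  -> (empty)
PUSH 11  -> 11
DUP      -> 11 11
GT       -> 0
PUSH 10  -> 0 10
SUB      -> -10
NEG      -> 10
NEG      -> -10
NEG      -> 10

10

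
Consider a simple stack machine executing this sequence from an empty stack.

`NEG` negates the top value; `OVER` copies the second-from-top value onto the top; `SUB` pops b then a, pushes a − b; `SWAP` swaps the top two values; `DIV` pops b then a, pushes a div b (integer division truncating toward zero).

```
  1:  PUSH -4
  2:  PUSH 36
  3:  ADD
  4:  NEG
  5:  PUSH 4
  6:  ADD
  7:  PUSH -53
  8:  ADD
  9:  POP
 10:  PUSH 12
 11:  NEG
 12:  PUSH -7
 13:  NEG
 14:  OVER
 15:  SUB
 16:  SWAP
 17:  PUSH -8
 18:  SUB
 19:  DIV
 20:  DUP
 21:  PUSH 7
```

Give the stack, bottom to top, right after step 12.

[-12, -7]

PUSH -4  : -4
PUSH 36  : -4 36
ADD      : 32
NEG      : -32
PUSH 4   : -32 4
ADD      : -28
PUSH -53 : -28 -53
ADD      : -81
POP      : (empty)
PUSH 12  : 12
NEG      : -12
PUSH -7  : -12 -7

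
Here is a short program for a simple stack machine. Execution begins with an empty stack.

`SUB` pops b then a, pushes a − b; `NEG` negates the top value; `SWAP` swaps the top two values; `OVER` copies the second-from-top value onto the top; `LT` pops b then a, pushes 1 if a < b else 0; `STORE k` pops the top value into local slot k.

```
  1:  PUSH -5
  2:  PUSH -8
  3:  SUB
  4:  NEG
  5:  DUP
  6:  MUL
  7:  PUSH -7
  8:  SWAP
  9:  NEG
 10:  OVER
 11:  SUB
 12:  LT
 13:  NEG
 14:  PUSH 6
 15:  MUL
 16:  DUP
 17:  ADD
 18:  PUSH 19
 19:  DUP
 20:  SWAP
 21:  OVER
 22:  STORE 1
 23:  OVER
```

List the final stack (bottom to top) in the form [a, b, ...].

[-12, 19, 19, 19]

PUSH -5  [-5]
PUSH -8  [-5, -8]
SUB      [3]
NEG      [-3]
DUP      [-3, -3]
MUL      [9]
PUSH -7  [9, -7]
SWAP     [-7, 9]
NEG      [-7, -9]
OVER     [-7, -9, -7]
SUB      [-7, -2]
LT       [1]
NEG      [-1]
PUSH 6   [-1, 6]
MUL      [-6]
DUP      [-6, -6]
ADD      [-12]
PUSH 19  [-12, 19]
DUP      [-12, 19, 19]
SWAP     [-12, 19, 19]
OVER     [-12, 19, 19, 19]
STORE 1  [-12, 19, 19]
OVER     [-12, 19, 19, 19]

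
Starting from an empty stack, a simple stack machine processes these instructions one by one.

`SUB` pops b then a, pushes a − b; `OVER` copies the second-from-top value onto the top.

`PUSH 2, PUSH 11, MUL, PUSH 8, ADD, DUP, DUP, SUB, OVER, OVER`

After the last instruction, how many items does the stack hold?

4

PUSH 2   [2]
PUSH 11  [2, 11]
MUL      [22]
PUSH 8   [22, 8]
ADD      [30]
DUP      [30, 30]
DUP      [30, 30, 30]
SUB      [30, 0]
OVER     [30, 0, 30]
OVER     [30, 0, 30, 0]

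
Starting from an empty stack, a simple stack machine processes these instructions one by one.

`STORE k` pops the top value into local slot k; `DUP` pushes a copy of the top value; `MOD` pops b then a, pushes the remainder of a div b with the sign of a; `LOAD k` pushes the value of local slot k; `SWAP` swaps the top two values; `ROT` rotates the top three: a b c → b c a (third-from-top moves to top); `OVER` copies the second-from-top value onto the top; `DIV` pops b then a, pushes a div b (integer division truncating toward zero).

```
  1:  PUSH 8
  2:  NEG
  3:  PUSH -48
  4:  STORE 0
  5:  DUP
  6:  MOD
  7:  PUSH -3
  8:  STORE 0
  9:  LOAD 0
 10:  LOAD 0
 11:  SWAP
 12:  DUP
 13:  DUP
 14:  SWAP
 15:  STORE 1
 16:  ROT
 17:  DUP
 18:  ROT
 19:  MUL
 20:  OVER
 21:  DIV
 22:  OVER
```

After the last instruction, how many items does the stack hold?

5

PUSH 8   -> [8]
NEG      -> [-8]
PUSH -48 -> [-8, -48]
STORE 0  -> [-8]
DUP      -> [-8, -8]
MOD      -> [0]
PUSH -3  -> [0, -3]
STORE 0  -> [0]
LOAD 0   -> [0, -3]
LOAD 0   -> [0, -3, -3]
SWAP     -> [0, -3, -3]
DUP      -> [0, -3, -3, -3]
DUP      -> [0, -3, -3, -3, -3]
SWAP     -> [0, -3, -3, -3, -3]
STORE 1  -> [0, -3, -3, -3]
ROT      -> [0, -3, -3, -3]
DUP      -> [0, -3, -3, -3, -3]
ROT      -> [0, -3, -3, -3, -3]
MUL      -> [0, -3, -3, 9]
OVER     -> [0, -3, -3, 9, -3]
DIV      -> [0, -3, -3, -3]
OVER     -> [0, -3, -3, -3, -3]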